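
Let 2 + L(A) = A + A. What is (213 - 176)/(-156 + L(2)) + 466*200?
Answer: 14352763/154 ≈ 93200.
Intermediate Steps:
L(A) = -2 + 2*A (L(A) = -2 + (A + A) = -2 + 2*A)
(213 - 176)/(-156 + L(2)) + 466*200 = (213 - 176)/(-156 + (-2 + 2*2)) + 466*200 = 37/(-156 + (-2 + 4)) + 93200 = 37/(-156 + 2) + 93200 = 37/(-154) + 93200 = 37*(-1/154) + 93200 = -37/154 + 93200 = 14352763/154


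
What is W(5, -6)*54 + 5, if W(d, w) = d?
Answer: 275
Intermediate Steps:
W(5, -6)*54 + 5 = 5*54 + 5 = 270 + 5 = 275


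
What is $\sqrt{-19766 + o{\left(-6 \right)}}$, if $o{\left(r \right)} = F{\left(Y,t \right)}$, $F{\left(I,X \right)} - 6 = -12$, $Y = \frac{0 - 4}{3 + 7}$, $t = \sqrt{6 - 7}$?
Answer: $2 i \sqrt{4943} \approx 140.61 i$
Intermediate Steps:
$t = i$ ($t = \sqrt{-1} = i \approx 1.0 i$)
$Y = - \frac{2}{5}$ ($Y = - \frac{4}{10} = \left(-4\right) \frac{1}{10} = - \frac{2}{5} \approx -0.4$)
$F{\left(I,X \right)} = -6$ ($F{\left(I,X \right)} = 6 - 12 = -6$)
$o{\left(r \right)} = -6$
$\sqrt{-19766 + o{\left(-6 \right)}} = \sqrt{-19766 - 6} = \sqrt{-19772} = 2 i \sqrt{4943}$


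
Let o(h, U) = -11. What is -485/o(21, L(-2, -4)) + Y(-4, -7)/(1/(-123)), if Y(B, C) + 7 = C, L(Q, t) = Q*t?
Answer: 19427/11 ≈ 1766.1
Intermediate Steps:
Y(B, C) = -7 + C
-485/o(21, L(-2, -4)) + Y(-4, -7)/(1/(-123)) = -485/(-11) + (-7 - 7)/(1/(-123)) = -485*(-1/11) - 14/(-1/123) = 485/11 - 14*(-123) = 485/11 + 1722 = 19427/11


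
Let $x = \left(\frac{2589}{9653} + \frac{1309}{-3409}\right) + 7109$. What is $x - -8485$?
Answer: $\frac{73307021266}{4701011} \approx 15594.0$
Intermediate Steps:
$x = \frac{33418942931}{4701011}$ ($x = \left(2589 \cdot \frac{1}{9653} + 1309 \left(- \frac{1}{3409}\right)\right) + 7109 = \left(\frac{2589}{9653} - \frac{187}{487}\right) + 7109 = - \frac{544268}{4701011} + 7109 = \frac{33418942931}{4701011} \approx 7108.9$)
$x - -8485 = \frac{33418942931}{4701011} - -8485 = \frac{33418942931}{4701011} + 8485 = \frac{73307021266}{4701011}$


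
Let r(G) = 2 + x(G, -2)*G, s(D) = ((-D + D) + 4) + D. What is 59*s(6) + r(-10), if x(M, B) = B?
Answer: 612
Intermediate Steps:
s(D) = 4 + D (s(D) = (0 + 4) + D = 4 + D)
r(G) = 2 - 2*G
59*s(6) + r(-10) = 59*(4 + 6) + (2 - 2*(-10)) = 59*10 + (2 + 20) = 590 + 22 = 612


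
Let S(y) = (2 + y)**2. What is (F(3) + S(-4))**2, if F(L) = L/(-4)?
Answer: 169/16 ≈ 10.563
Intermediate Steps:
F(L) = -L/4 (F(L) = L*(-1/4) = -L/4)
(F(3) + S(-4))**2 = (-1/4*3 + (2 - 4)**2)**2 = (-3/4 + (-2)**2)**2 = (-3/4 + 4)**2 = (13/4)**2 = 169/16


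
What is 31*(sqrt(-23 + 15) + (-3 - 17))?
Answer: -620 + 62*I*sqrt(2) ≈ -620.0 + 87.681*I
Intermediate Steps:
31*(sqrt(-23 + 15) + (-3 - 17)) = 31*(sqrt(-8) - 20) = 31*(2*I*sqrt(2) - 20) = 31*(-20 + 2*I*sqrt(2)) = -620 + 62*I*sqrt(2)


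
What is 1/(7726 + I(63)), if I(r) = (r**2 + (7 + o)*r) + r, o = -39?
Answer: 1/9742 ≈ 0.00010265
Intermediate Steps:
I(r) = r**2 - 31*r (I(r) = (r**2 + (7 - 39)*r) + r = (r**2 - 32*r) + r = r**2 - 31*r)
1/(7726 + I(63)) = 1/(7726 + 63*(-31 + 63)) = 1/(7726 + 63*32) = 1/(7726 + 2016) = 1/9742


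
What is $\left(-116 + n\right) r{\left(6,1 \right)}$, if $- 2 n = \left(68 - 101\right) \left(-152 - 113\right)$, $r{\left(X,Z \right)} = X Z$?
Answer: $-26931$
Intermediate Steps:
$n = - \frac{8745}{2}$ ($n = - \frac{\left(68 - 101\right) \left(-152 - 113\right)}{2} = - \frac{\left(-33\right) \left(-265\right)}{2} = \left(- \frac{1}{2}\right) 8745 = - \frac{8745}{2} \approx -4372.5$)
$\left(-116 + n\right) r{\left(6,1 \right)} = \left(-116 - \frac{8745}{2}\right) 6 \cdot 1 = \left(- \frac{8977}{2}\right) 6 = -26931$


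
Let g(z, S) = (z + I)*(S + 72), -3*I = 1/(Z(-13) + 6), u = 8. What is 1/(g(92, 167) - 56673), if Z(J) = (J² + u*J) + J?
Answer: -174/6035429 ≈ -2.8830e-5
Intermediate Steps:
Z(J) = J² + 9*J (Z(J) = (J² + 8*J) + J = J² + 9*J)
I = -1/174 (I = -1/(3*(-13*(9 - 13) + 6)) = -1/(3*(-13*(-4) + 6)) = -1/(3*(52 + 6)) = -⅓/58 = -⅓*1/58 = -1/174 ≈ -0.0057471)
g(z, S) = (72 + S)*(-1/174 + z) (g(z, S) = (z - 1/174)*(S + 72) = (-1/174 + z)*(72 + S) = (72 + S)*(-1/174 + z))
1/(g(92, 167) - 56673) = 1/((-12/29 + 72*92 - 1/174*167 + 167*92) - 56673) = 1/((-12/29 + 6624 - 167/174 + 15364) - 56673) = 1/(3825673/174 - 56673) = 1/(-6035429/174) = -174/6035429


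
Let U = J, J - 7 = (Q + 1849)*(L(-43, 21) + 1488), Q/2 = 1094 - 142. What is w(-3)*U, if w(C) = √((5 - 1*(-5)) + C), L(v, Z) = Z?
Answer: 5663284*√7 ≈ 1.4984e+7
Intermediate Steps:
Q = 1904 (Q = 2*(1094 - 142) = 2*952 = 1904)
w(C) = √(10 + C) (w(C) = √((5 + 5) + C) = √(10 + C))
J = 5663284 (J = 7 + (1904 + 1849)*(21 + 1488) = 7 + 3753*1509 = 7 + 5663277 = 5663284)
U = 5663284
w(-3)*U = √(10 - 3)*5663284 = √7*5663284 = 5663284*√7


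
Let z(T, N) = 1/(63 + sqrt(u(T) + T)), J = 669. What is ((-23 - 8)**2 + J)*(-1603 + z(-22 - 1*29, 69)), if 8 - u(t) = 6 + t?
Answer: -10365231940/3967 - 1630*sqrt(2)/3967 ≈ -2.6129e+6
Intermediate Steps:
u(t) = 2 - t (u(t) = 8 - (6 + t) = 8 + (-6 - t) = 2 - t)
z(T, N) = 1/(63 + sqrt(2)) (z(T, N) = 1/(63 + sqrt((2 - T) + T)) = 1/(63 + sqrt(2)))
((-23 - 8)**2 + J)*(-1603 + z(-22 - 1*29, 69)) = ((-23 - 8)**2 + 669)*(-1603 + (63/3967 - sqrt(2)/3967)) = ((-31)**2 + 669)*(-6359038/3967 - sqrt(2)/3967) = (961 + 669)*(-6359038/3967 - sqrt(2)/3967) = 1630*(-6359038/3967 - sqrt(2)/3967) = -10365231940/3967 - 1630*sqrt(2)/3967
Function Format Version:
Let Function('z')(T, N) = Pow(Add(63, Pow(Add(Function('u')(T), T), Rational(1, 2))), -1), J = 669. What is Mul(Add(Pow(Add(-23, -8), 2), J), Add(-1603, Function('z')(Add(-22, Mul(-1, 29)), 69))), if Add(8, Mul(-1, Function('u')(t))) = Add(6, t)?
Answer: Add(Rational(-10365231940, 3967), Mul(Rational(-1630, 3967), Pow(2, Rational(1, 2)))) ≈ -2.6129e+6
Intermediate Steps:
Function('u')(t) = Add(2, Mul(-1, t)) (Function('u')(t) = Add(8, Mul(-1, Add(6, t))) = Add(8, Add(-6, Mul(-1, t))) = Add(2, Mul(-1, t)))
Function('z')(T, N) = Pow(Add(63, Pow(2, Rational(1, 2))), -1) (Function('z')(T, N) = Pow(Add(63, Pow(Add(Add(2, Mul(-1, T)), T), Rational(1, 2))), -1) = Pow(Add(63, Pow(2, Rational(1, 2))), -1))
Mul(Add(Pow(Add(-23, -8), 2), J), Add(-1603, Function('z')(Add(-22, Mul(-1, 29)), 69))) = Mul(Add(Pow(Add(-23, -8), 2), 669), Add(-1603, Add(Rational(63, 3967), Mul(Rational(-1, 3967), Pow(2, Rational(1, 2)))))) = Mul(Add(Pow(-31, 2), 669), Add(Rational(-6359038, 3967), Mul(Rational(-1, 3967), Pow(2, Rational(1, 2))))) = Mul(Add(961, 669), Add(Rational(-6359038, 3967), Mul(Rational(-1, 3967), Pow(2, Rational(1, 2))))) = Mul(1630, Add(Rational(-6359038, 3967), Mul(Rational(-1, 3967), Pow(2, Rational(1, 2))))) = Add(Rational(-10365231940, 3967), Mul(Rational(-1630, 3967), Pow(2, Rational(1, 2))))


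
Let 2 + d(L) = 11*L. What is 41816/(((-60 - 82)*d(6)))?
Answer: -5227/1136 ≈ -4.6012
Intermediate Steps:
d(L) = -2 + 11*L
41816/(((-60 - 82)*d(6))) = 41816/(((-60 - 82)*(-2 + 11*6))) = 41816/((-142*(-2 + 66))) = 41816/((-142*64)) = 41816/(-9088) = 41816*(-1/9088) = -5227/1136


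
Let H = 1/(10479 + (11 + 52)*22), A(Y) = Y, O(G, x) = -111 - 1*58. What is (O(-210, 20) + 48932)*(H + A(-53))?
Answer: -30664319972/11865 ≈ -2.5844e+6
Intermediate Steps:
O(G, x) = -169 (O(G, x) = -111 - 58 = -169)
H = 1/11865 (H = 1/(10479 + 63*22) = 1/(10479 + 1386) = 1/11865 ≈ 8.4282e-5)
(O(-210, 20) + 48932)*(H + A(-53)) = (-169 + 48932)*(1/11865 - 53) = 48763*(-628844/11865) = -30664319972/11865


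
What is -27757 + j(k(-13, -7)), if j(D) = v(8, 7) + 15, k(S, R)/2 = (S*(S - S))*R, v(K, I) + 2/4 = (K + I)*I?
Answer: -55275/2 ≈ -27638.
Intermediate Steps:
v(K, I) = -1/2 + I*(I + K) (v(K, I) = -1/2 + (K + I)*I = -1/2 + (I + K)*I = -1/2 + I*(I + K))
k(S, R) = 0 (k(S, R) = 2*((S*(S - S))*R) = 2*((S*0)*R) = 2*(0*R) = 2*0 = 0)
j(D) = 239/2 (j(D) = (-1/2 + 7**2 + 7*8) + 15 = (-1/2 + 49 + 56) + 15 = 209/2 + 15 = 239/2)
-27757 + j(k(-13, -7)) = -27757 + 239/2 = -55275/2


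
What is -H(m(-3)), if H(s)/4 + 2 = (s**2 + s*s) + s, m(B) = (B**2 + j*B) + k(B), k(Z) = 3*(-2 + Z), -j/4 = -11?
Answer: -151792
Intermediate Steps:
j = 44 (j = -4*(-11) = 44)
k(Z) = -6 + 3*Z
m(B) = -6 + B**2 + 47*B (m(B) = (B**2 + 44*B) + (-6 + 3*B) = -6 + B**2 + 47*B)
H(s) = -8 + 4*s + 8*s**2 (H(s) = -8 + 4*((s**2 + s*s) + s) = -8 + 4*((s**2 + s**2) + s) = -8 + 4*(2*s**2 + s) = -8 + 4*(s + 2*s**2) = -8 + (4*s + 8*s**2) = -8 + 4*s + 8*s**2)
-H(m(-3)) = -(-8 + 4*(-6 + (-3)**2 + 47*(-3)) + 8*(-6 + (-3)**2 + 47*(-3))**2) = -(-8 + 4*(-6 + 9 - 141) + 8*(-6 + 9 - 141)**2) = -(-8 + 4*(-138) + 8*(-138)**2) = -(-8 - 552 + 8*19044) = -(-8 - 552 + 152352) = -1*151792 = -151792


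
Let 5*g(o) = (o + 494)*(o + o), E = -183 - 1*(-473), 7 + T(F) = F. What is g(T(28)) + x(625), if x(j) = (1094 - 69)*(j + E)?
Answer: 942201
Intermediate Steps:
T(F) = -7 + F
E = 290 (E = -183 + 473 = 290)
x(j) = 297250 + 1025*j (x(j) = (1094 - 69)*(j + 290) = 1025*(290 + j) = 297250 + 1025*j)
g(o) = 2*o*(494 + o)/5 (g(o) = ((o + 494)*(o + o))/5 = ((494 + o)*(2*o))/5 = (2*o*(494 + o))/5 = 2*o*(494 + o)/5)
g(T(28)) + x(625) = 2*(-7 + 28)*(494 + (-7 + 28))/5 + (297250 + 1025*625) = (2/5)*21*(494 + 21) + (297250 + 640625) = (2/5)*21*515 + 937875 = 4326 + 937875 = 942201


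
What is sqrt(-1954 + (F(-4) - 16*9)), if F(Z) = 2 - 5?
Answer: I*sqrt(2101) ≈ 45.837*I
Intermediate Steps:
F(Z) = -3
sqrt(-1954 + (F(-4) - 16*9)) = sqrt(-1954 + (-3 - 16*9)) = sqrt(-1954 + (-3 - 144)) = sqrt(-1954 - 147) = sqrt(-2101) = I*sqrt(2101)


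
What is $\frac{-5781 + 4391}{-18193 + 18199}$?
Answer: $- \frac{695}{3} \approx -231.67$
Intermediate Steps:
$\frac{-5781 + 4391}{-18193 + 18199} = - \frac{1390}{6} = \left(-1390\right) \frac{1}{6} = - \frac{695}{3}$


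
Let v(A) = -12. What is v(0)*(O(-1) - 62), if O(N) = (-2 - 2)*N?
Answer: 696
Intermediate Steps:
O(N) = -4*N
v(0)*(O(-1) - 62) = -12*(-4*(-1) - 62) = -12*(4 - 62) = -12*(-58) = 696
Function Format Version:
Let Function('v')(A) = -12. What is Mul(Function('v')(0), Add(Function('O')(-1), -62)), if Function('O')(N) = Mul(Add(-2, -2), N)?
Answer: 696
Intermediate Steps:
Function('O')(N) = Mul(-4, N)
Mul(Function('v')(0), Add(Function('O')(-1), -62)) = Mul(-12, Add(Mul(-4, -1), -62)) = Mul(-12, Add(4, -62)) = Mul(-12, -58) = 696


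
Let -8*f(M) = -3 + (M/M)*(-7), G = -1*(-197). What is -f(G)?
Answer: -5/4 ≈ -1.2500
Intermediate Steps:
G = 197
f(M) = 5/4 (f(M) = -(-3 + (M/M)*(-7))/8 = -(-3 + 1*(-7))/8 = -(-3 - 7)/8 = -⅛*(-10) = 5/4)
-f(G) = -1*5/4 = -5/4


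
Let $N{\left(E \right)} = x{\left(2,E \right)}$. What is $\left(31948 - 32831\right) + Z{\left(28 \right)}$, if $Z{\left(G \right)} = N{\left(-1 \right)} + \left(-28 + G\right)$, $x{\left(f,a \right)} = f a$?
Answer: $-885$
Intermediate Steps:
$x{\left(f,a \right)} = a f$
$N{\left(E \right)} = 2 E$ ($N{\left(E \right)} = E 2 = 2 E$)
$Z{\left(G \right)} = -30 + G$ ($Z{\left(G \right)} = 2 \left(-1\right) + \left(-28 + G\right) = -2 + \left(-28 + G\right) = -30 + G$)
$\left(31948 - 32831\right) + Z{\left(28 \right)} = \left(31948 - 32831\right) + \left(-30 + 28\right) = -883 - 2 = -885$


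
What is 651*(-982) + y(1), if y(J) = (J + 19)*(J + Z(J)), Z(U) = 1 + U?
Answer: -639222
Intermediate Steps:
y(J) = (1 + 2*J)*(19 + J) (y(J) = (J + 19)*(J + (1 + J)) = (19 + J)*(1 + 2*J) = (1 + 2*J)*(19 + J))
651*(-982) + y(1) = 651*(-982) + (19 + 2*1**2 + 39*1) = -639282 + (19 + 2*1 + 39) = -639282 + (19 + 2 + 39) = -639282 + 60 = -639222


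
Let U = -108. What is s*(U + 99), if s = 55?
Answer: -495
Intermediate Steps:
s*(U + 99) = 55*(-108 + 99) = 55*(-9) = -495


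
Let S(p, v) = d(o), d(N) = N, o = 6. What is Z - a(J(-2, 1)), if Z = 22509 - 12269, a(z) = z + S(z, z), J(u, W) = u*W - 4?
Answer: 10240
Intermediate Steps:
S(p, v) = 6
J(u, W) = -4 + W*u (J(u, W) = W*u - 4 = -4 + W*u)
a(z) = 6 + z (a(z) = z + 6 = 6 + z)
Z = 10240
Z - a(J(-2, 1)) = 10240 - (6 + (-4 + 1*(-2))) = 10240 - (6 + (-4 - 2)) = 10240 - (6 - 6) = 10240 - 1*0 = 10240 + 0 = 10240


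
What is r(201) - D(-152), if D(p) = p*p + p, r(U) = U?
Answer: -22751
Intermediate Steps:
D(p) = p + p² (D(p) = p² + p = p + p²)
r(201) - D(-152) = 201 - (-152)*(1 - 152) = 201 - (-152)*(-151) = 201 - 1*22952 = 201 - 22952 = -22751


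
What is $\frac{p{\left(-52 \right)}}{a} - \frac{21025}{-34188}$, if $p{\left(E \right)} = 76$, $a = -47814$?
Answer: $\frac{55705059}{90814724} \approx 0.61339$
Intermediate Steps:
$\frac{p{\left(-52 \right)}}{a} - \frac{21025}{-34188} = \frac{76}{-47814} - \frac{21025}{-34188} = 76 \left(- \frac{1}{47814}\right) - - \frac{21025}{34188} = - \frac{38}{23907} + \frac{21025}{34188} = \frac{55705059}{90814724}$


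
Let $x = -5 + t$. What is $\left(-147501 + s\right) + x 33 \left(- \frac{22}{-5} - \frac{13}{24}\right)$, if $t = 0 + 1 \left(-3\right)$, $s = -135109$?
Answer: $- \frac{1418143}{5} \approx -2.8363 \cdot 10^{5}$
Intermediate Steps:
$t = -3$ ($t = 0 - 3 = -3$)
$x = -8$ ($x = -5 - 3 = -8$)
$\left(-147501 + s\right) + x 33 \left(- \frac{22}{-5} - \frac{13}{24}\right) = \left(-147501 - 135109\right) + \left(-8\right) 33 \left(- \frac{22}{-5} - \frac{13}{24}\right) = -282610 - 264 \left(\left(-22\right) \left(- \frac{1}{5}\right) - \frac{13}{24}\right) = -282610 - 264 \left(\frac{22}{5} - \frac{13}{24}\right) = -282610 - \frac{5093}{5} = - \frac{1418143}{5}$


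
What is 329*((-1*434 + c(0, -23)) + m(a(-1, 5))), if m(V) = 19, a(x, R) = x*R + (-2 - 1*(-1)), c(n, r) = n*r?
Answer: -136535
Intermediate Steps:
a(x, R) = -1 + R*x (a(x, R) = R*x + (-2 + 1) = R*x - 1 = -1 + R*x)
329*((-1*434 + c(0, -23)) + m(a(-1, 5))) = 329*((-1*434 + 0*(-23)) + 19) = 329*((-434 + 0) + 19) = 329*(-434 + 19) = 329*(-415) = -136535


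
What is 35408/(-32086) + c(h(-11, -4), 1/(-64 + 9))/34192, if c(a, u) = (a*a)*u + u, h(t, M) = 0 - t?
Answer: -16647695743/15084912040 ≈ -1.1036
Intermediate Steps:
h(t, M) = -t
c(a, u) = u + u*a² (c(a, u) = a²*u + u = u*a² + u = u + u*a²)
35408/(-32086) + c(h(-11, -4), 1/(-64 + 9))/34192 = 35408/(-32086) + ((1 + (-1*(-11))²)/(-64 + 9))/34192 = 35408*(-1/32086) + ((1 + 11²)/(-55))*(1/34192) = -17704/16043 - (1 + 121)/55*(1/34192) = -17704/16043 - 1/55*122*(1/34192) = -17704/16043 - 122/55*1/34192 = -17704/16043 - 61/940280 = -16647695743/15084912040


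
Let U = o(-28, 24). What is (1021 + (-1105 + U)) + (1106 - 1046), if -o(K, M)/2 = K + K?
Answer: 88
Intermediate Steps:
o(K, M) = -4*K (o(K, M) = -2*(K + K) = -4*K)
U = 112 (U = -4*(-28) = 112)
(1021 + (-1105 + U)) + (1106 - 1046) = (1021 + (-1105 + 112)) + (1106 - 1046) = (1021 - 993) + 60 = 28 + 60 = 88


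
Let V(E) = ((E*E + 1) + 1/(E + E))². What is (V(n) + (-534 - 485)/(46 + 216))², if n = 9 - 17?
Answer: 19961965223138761/1124663296 ≈ 1.7749e+7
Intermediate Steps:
n = -8
V(E) = (1 + E² + 1/(2*E))² (V(E) = ((E² + 1) + 1/(2*E))² = ((1 + E²) + 1/(2*E))² = (1 + E² + 1/(2*E))²)
(V(n) + (-534 - 485)/(46 + 216))² = ((¼)*(1 + 2*(-8) + 2*(-8)³)²/(-8)² + (-534 - 485)/(46 + 216))² = ((¼)*(1/64)*(1 - 16 + 2*(-512))² - 1019/262)² = ((¼)*(1/64)*(1 - 16 - 1024)² - 1019*1/262)² = ((¼)*(1/64)*(-1039)² - 1019/262)² = ((¼)*(1/64)*1079521 - 1019/262)² = (1079521/256 - 1019/262)² = (141286819/33536)² = 19961965223138761/1124663296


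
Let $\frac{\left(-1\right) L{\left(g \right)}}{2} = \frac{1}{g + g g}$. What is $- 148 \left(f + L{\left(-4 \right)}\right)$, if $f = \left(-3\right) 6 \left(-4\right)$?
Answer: $- \frac{31894}{3} \approx -10631.0$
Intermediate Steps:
$f = 72$ ($f = \left(-18\right) \left(-4\right) = 72$)
$L{\left(g \right)} = - \frac{2}{g + g^{2}}$ ($L{\left(g \right)} = - \frac{2}{g + g g} = - \frac{2}{g + g^{2}}$)
$- 148 \left(f + L{\left(-4 \right)}\right) = - 148 \left(72 - \frac{2}{\left(-4\right) \left(1 - 4\right)}\right) = - 148 \left(72 - - \frac{1}{2 \left(-3\right)}\right) = - 148 \left(72 - \left(- \frac{1}{2}\right) \left(- \frac{1}{3}\right)\right) = - 148 \left(72 - \frac{1}{6}\right) = \left(-148\right) \frac{431}{6} = - \frac{31894}{3}$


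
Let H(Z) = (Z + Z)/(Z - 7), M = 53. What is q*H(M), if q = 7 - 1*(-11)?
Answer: 954/23 ≈ 41.478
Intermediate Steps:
q = 18 (q = 7 + 11 = 18)
H(Z) = 2*Z/(-7 + Z) (H(Z) = (2*Z)/(-7 + Z) = 2*Z/(-7 + Z))
q*H(M) = 18*(2*53/(-7 + 53)) = 18*(2*53/46) = 18*(2*53*(1/46)) = 18*(53/23) = 954/23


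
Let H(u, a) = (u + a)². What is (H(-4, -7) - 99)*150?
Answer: 3300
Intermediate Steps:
H(u, a) = (a + u)²
(H(-4, -7) - 99)*150 = ((-7 - 4)² - 99)*150 = ((-11)² - 99)*150 = (121 - 99)*150 = 22*150 = 3300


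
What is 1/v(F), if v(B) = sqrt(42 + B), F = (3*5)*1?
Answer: sqrt(57)/57 ≈ 0.13245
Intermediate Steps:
F = 15 (F = 15*1 = 15)
1/v(F) = 1/(sqrt(42 + 15)) = 1/(sqrt(57)) = sqrt(57)/57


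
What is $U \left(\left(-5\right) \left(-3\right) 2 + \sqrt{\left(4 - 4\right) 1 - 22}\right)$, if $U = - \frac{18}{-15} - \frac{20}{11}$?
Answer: $- \frac{204}{11} - \frac{34 i \sqrt{22}}{55} \approx -18.545 - 2.8995 i$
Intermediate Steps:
$U = - \frac{34}{55}$ ($U = \left(-18\right) \left(- \frac{1}{15}\right) - \frac{20}{11} = \frac{6}{5} - \frac{20}{11} = - \frac{34}{55} \approx -0.61818$)
$U \left(\left(-5\right) \left(-3\right) 2 + \sqrt{\left(4 - 4\right) 1 - 22}\right) = - \frac{34 \left(\left(-5\right) \left(-3\right) 2 + \sqrt{\left(4 - 4\right) 1 - 22}\right)}{55} = - \frac{34 \left(15 \cdot 2 + \sqrt{0 \cdot 1 - 22}\right)}{55} = - \frac{34 \left(30 + \sqrt{0 - 22}\right)}{55} = - \frac{34 \left(30 + \sqrt{-22}\right)}{55} = - \frac{34 \left(30 + i \sqrt{22}\right)}{55} = - \frac{204}{11} - \frac{34 i \sqrt{22}}{55}$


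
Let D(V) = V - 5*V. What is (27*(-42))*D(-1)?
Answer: -4536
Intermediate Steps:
D(V) = -4*V
(27*(-42))*D(-1) = (27*(-42))*(-4*(-1)) = -1134*4 = -4536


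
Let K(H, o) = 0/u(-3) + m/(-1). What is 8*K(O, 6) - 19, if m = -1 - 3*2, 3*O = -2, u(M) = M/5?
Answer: 37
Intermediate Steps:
u(M) = M/5 (u(M) = M*(⅕) = M/5)
O = -⅔ (O = (⅓)*(-2) = -⅔ ≈ -0.66667)
m = -7 (m = -1 - 6 = -7)
K(H, o) = 7 (K(H, o) = 0/(((⅕)*(-3))) - 7/(-1) = 0/(-⅗) - 7*(-1) = 0*(-5/3) + 7 = 0 + 7 = 7)
8*K(O, 6) - 19 = 8*7 - 19 = 56 - 19 = 37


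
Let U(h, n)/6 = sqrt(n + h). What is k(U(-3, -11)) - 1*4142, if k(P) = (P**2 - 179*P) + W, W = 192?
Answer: -4454 - 1074*I*sqrt(14) ≈ -4454.0 - 4018.5*I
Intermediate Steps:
U(h, n) = 6*sqrt(h + n) (U(h, n) = 6*sqrt(n + h) = 6*sqrt(h + n))
k(P) = 192 + P**2 - 179*P (k(P) = (P**2 - 179*P) + 192 = 192 + P**2 - 179*P)
k(U(-3, -11)) - 1*4142 = (192 + (6*sqrt(-3 - 11))**2 - 1074*sqrt(-3 - 11)) - 1*4142 = (192 + (6*sqrt(-14))**2 - 1074*sqrt(-14)) - 4142 = (192 + (6*(I*sqrt(14)))**2 - 1074*I*sqrt(14)) - 4142 = (192 + (6*I*sqrt(14))**2 - 1074*I*sqrt(14)) - 4142 = (192 - 504 - 1074*I*sqrt(14)) - 4142 = (-312 - 1074*I*sqrt(14)) - 4142 = -4454 - 1074*I*sqrt(14)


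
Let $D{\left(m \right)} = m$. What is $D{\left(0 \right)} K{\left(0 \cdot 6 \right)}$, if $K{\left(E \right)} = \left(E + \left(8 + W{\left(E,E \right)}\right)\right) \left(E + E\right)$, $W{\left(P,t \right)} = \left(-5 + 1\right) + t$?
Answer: $0$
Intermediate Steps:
$W{\left(P,t \right)} = -4 + t$
$K{\left(E \right)} = 2 E \left(4 + 2 E\right)$ ($K{\left(E \right)} = \left(E + \left(8 + \left(-4 + E\right)\right)\right) \left(E + E\right) = \left(E + \left(4 + E\right)\right) 2 E = \left(4 + 2 E\right) 2 E = 2 E \left(4 + 2 E\right)$)
$D{\left(0 \right)} K{\left(0 \cdot 6 \right)} = 0 \cdot 4 \cdot 0 \cdot 6 \left(2 + 0 \cdot 6\right) = 0 \cdot 4 \cdot 0 \left(2 + 0\right) = 0 \cdot 4 \cdot 0 \cdot 2 = 0 \cdot 0 = 0$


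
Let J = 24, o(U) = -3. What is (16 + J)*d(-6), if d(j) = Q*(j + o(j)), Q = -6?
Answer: 2160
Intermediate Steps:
d(j) = 18 - 6*j (d(j) = -6*(j - 3) = -6*(-3 + j) = 18 - 6*j)
(16 + J)*d(-6) = (16 + 24)*(18 - 6*(-6)) = 40*(18 + 36) = 40*54 = 2160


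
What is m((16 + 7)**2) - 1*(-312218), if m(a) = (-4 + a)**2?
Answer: 587843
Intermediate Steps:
m((16 + 7)**2) - 1*(-312218) = (-4 + (16 + 7)**2)**2 - 1*(-312218) = (-4 + 23**2)**2 + 312218 = (-4 + 529)**2 + 312218 = 525**2 + 312218 = 275625 + 312218 = 587843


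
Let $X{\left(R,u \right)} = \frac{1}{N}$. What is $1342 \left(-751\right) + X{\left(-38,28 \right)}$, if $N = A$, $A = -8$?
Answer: $- \frac{8062737}{8} \approx -1.0078 \cdot 10^{6}$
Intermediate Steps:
$N = -8$
$X{\left(R,u \right)} = - \frac{1}{8}$ ($X{\left(R,u \right)} = \frac{1}{-8} = - \frac{1}{8}$)
$1342 \left(-751\right) + X{\left(-38,28 \right)} = 1342 \left(-751\right) - \frac{1}{8} = -1007842 - \frac{1}{8} = - \frac{8062737}{8}$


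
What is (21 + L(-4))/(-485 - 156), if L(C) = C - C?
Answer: -21/641 ≈ -0.032761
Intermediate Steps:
L(C) = 0
(21 + L(-4))/(-485 - 156) = (21 + 0)/(-485 - 156) = 21/(-641) = 21*(-1/641) = -21/641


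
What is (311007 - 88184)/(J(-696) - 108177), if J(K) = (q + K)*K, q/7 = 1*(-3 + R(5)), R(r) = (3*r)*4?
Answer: 222823/98535 ≈ 2.2614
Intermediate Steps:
R(r) = 12*r
q = 399 (q = 7*(1*(-3 + 12*5)) = 7*(1*(-3 + 60)) = 7*(1*57) = 7*57 = 399)
J(K) = K*(399 + K) (J(K) = (399 + K)*K = K*(399 + K))
(311007 - 88184)/(J(-696) - 108177) = (311007 - 88184)/(-696*(399 - 696) - 108177) = 222823/(-696*(-297) - 108177) = 222823/(206712 - 108177) = 222823/98535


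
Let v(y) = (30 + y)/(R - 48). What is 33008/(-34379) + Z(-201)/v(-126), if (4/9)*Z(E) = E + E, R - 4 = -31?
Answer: -1556902787/2200256 ≈ -707.60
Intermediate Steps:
R = -27 (R = 4 - 31 = -27)
Z(E) = 9*E/2 (Z(E) = 9*(E + E)/4 = 9*(2*E)/4 = 9*E/2)
v(y) = -2/5 - y/75 (v(y) = (30 + y)/(-27 - 48) = (30 + y)/(-75) = (30 + y)*(-1/75) = -2/5 - y/75)
33008/(-34379) + Z(-201)/v(-126) = 33008/(-34379) + ((9/2)*(-201))/(-2/5 - 1/75*(-126)) = 33008*(-1/34379) - 1809/(2*(-2/5 + 42/25)) = -33008/34379 - 1809/(2*32/25) = -33008/34379 - 1809/2*25/32 = -33008/34379 - 45225/64 = -1556902787/2200256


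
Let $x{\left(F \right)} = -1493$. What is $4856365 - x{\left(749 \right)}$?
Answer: $4857858$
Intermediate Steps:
$4856365 - x{\left(749 \right)} = 4856365 - -1493 = 4856365 + 1493 = 4857858$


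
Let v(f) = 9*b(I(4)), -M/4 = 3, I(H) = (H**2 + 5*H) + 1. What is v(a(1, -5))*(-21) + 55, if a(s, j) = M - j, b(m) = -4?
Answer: 811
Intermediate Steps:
I(H) = 1 + H**2 + 5*H
M = -12 (M = -4*3 = -12)
a(s, j) = -12 - j
v(f) = -36 (v(f) = 9*(-4) = -36)
v(a(1, -5))*(-21) + 55 = -36*(-21) + 55 = 756 + 55 = 811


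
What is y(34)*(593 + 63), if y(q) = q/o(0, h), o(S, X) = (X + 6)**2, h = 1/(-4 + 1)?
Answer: 11808/17 ≈ 694.59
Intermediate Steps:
h = -1/3 (h = 1/(-3) = -1/3 ≈ -0.33333)
o(S, X) = (6 + X)**2
y(q) = 9*q/289 (y(q) = q/((6 - 1/3)**2) = q/((17/3)**2) = q/(289/9) = q*(9/289) = 9*q/289)
y(34)*(593 + 63) = ((9/289)*34)*(593 + 63) = (18/17)*656 = 11808/17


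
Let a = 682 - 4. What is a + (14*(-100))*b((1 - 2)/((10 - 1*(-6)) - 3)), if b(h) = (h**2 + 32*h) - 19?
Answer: 5190982/169 ≈ 30716.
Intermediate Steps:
b(h) = -19 + h**2 + 32*h
a = 678
a + (14*(-100))*b((1 - 2)/((10 - 1*(-6)) - 3)) = 678 + (14*(-100))*(-19 + ((1 - 2)/((10 - 1*(-6)) - 3))**2 + 32*((1 - 2)/((10 - 1*(-6)) - 3))) = 678 - 1400*(-19 + (-1/((10 + 6) - 3))**2 + 32*(-1/((10 + 6) - 3))) = 678 - 1400*(-19 + (-1/(16 - 3))**2 + 32*(-1/(16 - 3))) = 678 - 1400*(-19 + (-1/13)**2 + 32*(-1/13)) = 678 - 1400*(-19 + 1/169 - 32/13) = 678 - 1400*(-3626/169) = 678 + 5076400/169 = 5190982/169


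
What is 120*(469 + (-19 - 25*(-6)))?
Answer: 72000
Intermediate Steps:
120*(469 + (-19 - 25*(-6))) = 120*(469 + (-19 + 150)) = 120*(469 + 131) = 120*600 = 72000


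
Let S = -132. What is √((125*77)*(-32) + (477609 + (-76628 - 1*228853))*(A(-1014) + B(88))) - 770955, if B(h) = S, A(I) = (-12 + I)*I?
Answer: -770955 + 4*√11190796606 ≈ -3.4781e+5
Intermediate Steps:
A(I) = I*(-12 + I)
B(h) = -132
√((125*77)*(-32) + (477609 + (-76628 - 1*228853))*(A(-1014) + B(88))) - 770955 = √((125*77)*(-32) + (477609 + (-76628 - 1*228853))*(-1014*(-12 - 1014) - 132)) - 770955 = √(9625*(-32) + (477609 + (-76628 - 228853))*(-1014*(-1026) - 132)) - 770955 = √(-308000 + (477609 - 305481)*(1040364 - 132)) - 770955 = √(-308000 + 172128*1040232) - 770955 = √(-308000 + 179053053696) - 770955 = √179052745696 - 770955 = 4*√11190796606 - 770955 = -770955 + 4*√11190796606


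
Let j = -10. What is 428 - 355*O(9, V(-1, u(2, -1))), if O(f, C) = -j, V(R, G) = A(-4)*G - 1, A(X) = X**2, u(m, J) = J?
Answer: -3122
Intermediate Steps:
V(R, G) = -1 + 16*G (V(R, G) = (-4)**2*G - 1 = 16*G - 1 = -1 + 16*G)
O(f, C) = 10 (O(f, C) = -1*(-10) = 10)
428 - 355*O(9, V(-1, u(2, -1))) = 428 - 355*10 = 428 - 3550 = -3122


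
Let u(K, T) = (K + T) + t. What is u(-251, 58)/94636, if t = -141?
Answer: -167/47318 ≈ -0.0035293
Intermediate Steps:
u(K, T) = -141 + K + T (u(K, T) = (K + T) - 141 = -141 + K + T)
u(-251, 58)/94636 = (-141 - 251 + 58)/94636 = -334*1/94636 = -167/47318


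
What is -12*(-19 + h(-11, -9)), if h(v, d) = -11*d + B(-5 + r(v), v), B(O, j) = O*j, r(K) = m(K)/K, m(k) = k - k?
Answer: -1620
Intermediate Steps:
m(k) = 0
r(K) = 0 (r(K) = 0/K = 0)
h(v, d) = -11*d - 5*v (h(v, d) = -11*d + (-5 + 0)*v = -11*d - 5*v)
-12*(-19 + h(-11, -9)) = -12*(-19 + (-11*(-9) - 5*(-11))) = -12*(-19 + (99 + 55)) = -12*(-19 + 154) = -12*135 = -1620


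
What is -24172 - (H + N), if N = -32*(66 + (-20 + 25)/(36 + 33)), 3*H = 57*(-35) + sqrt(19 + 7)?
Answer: -1476095/69 - sqrt(26)/3 ≈ -21394.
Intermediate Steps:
H = -665 + sqrt(26)/3 (H = (57*(-35) + sqrt(19 + 7))/3 = (-1995 + sqrt(26))/3 = -665 + sqrt(26)/3 ≈ -663.30)
N = -145888/69 (N = -32*(66 + 5/69) = -32*4559/69 = -145888/69 ≈ -2114.3)
-24172 - (H + N) = -24172 - ((-665 + sqrt(26)/3) - 145888/69) = -24172 - (-191773/69 + sqrt(26)/3) = -24172 + (191773/69 - sqrt(26)/3) = -1476095/69 - sqrt(26)/3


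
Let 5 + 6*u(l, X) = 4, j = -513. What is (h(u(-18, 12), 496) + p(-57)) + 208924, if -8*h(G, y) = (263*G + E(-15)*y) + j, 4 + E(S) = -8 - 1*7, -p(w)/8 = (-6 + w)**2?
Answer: 8564141/48 ≈ 1.7842e+5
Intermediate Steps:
u(l, X) = -1/6 (u(l, X) = -5/6 + (1/6)*4 = -5/6 + 2/3 = -1/6)
p(w) = -8*(-6 + w)**2
E(S) = -19 (E(S) = -4 + (-8 - 1*7) = -4 + (-8 - 7) = -4 - 15 = -19)
h(G, y) = 513/8 - 263*G/8 + 19*y/8 (h(G, y) = -((263*G - 19*y) - 513)/8 = -((-19*y + 263*G) - 513)/8 = -(-513 - 19*y + 263*G)/8 = 513/8 - 263*G/8 + 19*y/8)
(h(u(-18, 12), 496) + p(-57)) + 208924 = ((513/8 - 263/8*(-1/6) + (19/8)*496) - 8*(-6 - 57)**2) + 208924 = ((513/8 + 263/48 + 1178) - 8*(-63)**2) + 208924 = (59885/48 - 8*3969) + 208924 = (59885/48 - 31752) + 208924 = -1464211/48 + 208924 = 8564141/48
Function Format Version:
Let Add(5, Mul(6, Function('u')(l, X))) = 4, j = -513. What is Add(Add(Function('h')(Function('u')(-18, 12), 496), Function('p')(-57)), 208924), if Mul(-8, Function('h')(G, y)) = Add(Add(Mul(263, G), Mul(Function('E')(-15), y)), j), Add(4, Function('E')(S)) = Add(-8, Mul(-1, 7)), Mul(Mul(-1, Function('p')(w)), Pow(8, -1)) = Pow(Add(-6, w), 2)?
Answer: Rational(8564141, 48) ≈ 1.7842e+5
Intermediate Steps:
Function('u')(l, X) = Rational(-1, 6) (Function('u')(l, X) = Add(Rational(-5, 6), Mul(Rational(1, 6), 4)) = Add(Rational(-5, 6), Rational(2, 3)) = Rational(-1, 6))
Function('p')(w) = Mul(-8, Pow(Add(-6, w), 2))
Function('E')(S) = -19 (Function('E')(S) = Add(-4, Add(-8, Mul(-1, 7))) = Add(-4, Add(-8, -7)) = Add(-4, -15) = -19)
Function('h')(G, y) = Add(Rational(513, 8), Mul(Rational(-263, 8), G), Mul(Rational(19, 8), y)) (Function('h')(G, y) = Mul(Rational(-1, 8), Add(Add(Mul(263, G), Mul(-19, y)), -513)) = Mul(Rational(-1, 8), Add(Add(Mul(-19, y), Mul(263, G)), -513)) = Mul(Rational(-1, 8), Add(-513, Mul(-19, y), Mul(263, G))) = Add(Rational(513, 8), Mul(Rational(-263, 8), G), Mul(Rational(19, 8), y)))
Add(Add(Function('h')(Function('u')(-18, 12), 496), Function('p')(-57)), 208924) = Add(Add(Add(Rational(513, 8), Mul(Rational(-263, 8), Rational(-1, 6)), Mul(Rational(19, 8), 496)), Mul(-8, Pow(Add(-6, -57), 2))), 208924) = Add(Add(Add(Rational(513, 8), Rational(263, 48), 1178), Mul(-8, Pow(-63, 2))), 208924) = Add(Add(Rational(59885, 48), Mul(-8, 3969)), 208924) = Add(Add(Rational(59885, 48), -31752), 208924) = Add(Rational(-1464211, 48), 208924) = Rational(8564141, 48)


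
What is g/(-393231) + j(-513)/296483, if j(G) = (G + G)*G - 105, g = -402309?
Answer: 108736302690/38862102191 ≈ 2.7980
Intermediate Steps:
j(G) = -105 + 2*G² (j(G) = (2*G)*G - 105 = 2*G² - 105 = -105 + 2*G²)
g/(-393231) + j(-513)/296483 = -402309/(-393231) + (-105 + 2*(-513)²)/296483 = -402309*(-1/393231) + (-105 + 2*263169)*(1/296483) = 134103/131077 + (-105 + 526338)*(1/296483) = 134103/131077 + 526233*(1/296483) = 134103/131077 + 526233/296483 = 108736302690/38862102191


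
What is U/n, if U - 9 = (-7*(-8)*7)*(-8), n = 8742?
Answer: -3127/8742 ≈ -0.35770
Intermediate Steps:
U = -3127 (U = 9 + (-7*(-8)*7)*(-8) = 9 + (56*7)*(-8) = 9 + 392*(-8) = 9 - 3136 = -3127)
U/n = -3127/8742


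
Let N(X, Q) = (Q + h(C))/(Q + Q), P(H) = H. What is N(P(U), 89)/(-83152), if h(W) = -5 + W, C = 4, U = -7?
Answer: -11/1850132 ≈ -5.9455e-6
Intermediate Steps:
N(X, Q) = (-1 + Q)/(2*Q) (N(X, Q) = (Q + (-5 + 4))/(Q + Q) = (Q - 1)/((2*Q)) = (-1 + Q)*(1/(2*Q)) = (-1 + Q)/(2*Q))
N(P(U), 89)/(-83152) = ((½)*(-1 + 89)/89)/(-83152) = ((½)*(1/89)*88)*(-1/83152) = (44/89)*(-1/83152) = -11/1850132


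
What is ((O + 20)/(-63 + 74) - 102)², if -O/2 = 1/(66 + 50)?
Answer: 4085382889/407044 ≈ 10037.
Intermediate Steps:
O = -1/58 (O = -2/(66 + 50) = -2/116 = -2*1/116 = -1/58 ≈ -0.017241)
((O + 20)/(-63 + 74) - 102)² = ((-1/58 + 20)/(-63 + 74) - 102)² = ((1159/58)/11 - 102)² = ((1159/58)*(1/11) - 102)² = (1159/638 - 102)² = (-63917/638)² = 4085382889/407044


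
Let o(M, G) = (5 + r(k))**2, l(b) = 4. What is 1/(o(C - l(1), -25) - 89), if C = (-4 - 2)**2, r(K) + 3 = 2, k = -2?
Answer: -1/73 ≈ -0.013699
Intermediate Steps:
r(K) = -1 (r(K) = -3 + 2 = -1)
C = 36 (C = (-6)**2 = 36)
o(M, G) = 16 (o(M, G) = (5 - 1)**2 = 4**2 = 16)
1/(o(C - l(1), -25) - 89) = 1/(16 - 89) = 1/(-73) = -1/73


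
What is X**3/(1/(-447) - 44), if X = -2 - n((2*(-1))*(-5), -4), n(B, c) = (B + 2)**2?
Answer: 1391124792/19669 ≈ 70727.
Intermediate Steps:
n(B, c) = (2 + B)**2
X = -146 (X = -2 - (2 + (2*(-1))*(-5))**2 = -2 - (2 - 2*(-5))**2 = -2 - (2 + 10)**2 = -2 - 1*12**2 = -2 - 1*144 = -2 - 144 = -146)
X**3/(1/(-447) - 44) = (-146)**3/(1/(-447) - 44) = -3112136/(-1/447 - 44) = -3112136/(-19669/447) = -447/19669*(-3112136) = 1391124792/19669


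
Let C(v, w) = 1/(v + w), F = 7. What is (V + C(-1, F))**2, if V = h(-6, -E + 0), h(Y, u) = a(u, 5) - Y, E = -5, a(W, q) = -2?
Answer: 625/36 ≈ 17.361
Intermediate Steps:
h(Y, u) = -2 - Y
V = 4 (V = -2 - 1*(-6) = -2 + 6 = 4)
(V + C(-1, F))**2 = (4 + 1/(-1 + 7))**2 = (4 + 1/6)**2 = (25/6)**2 = 625/36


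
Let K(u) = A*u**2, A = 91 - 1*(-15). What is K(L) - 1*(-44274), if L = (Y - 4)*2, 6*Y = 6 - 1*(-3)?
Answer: 46924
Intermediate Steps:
Y = 3/2 (Y = (6 - 1*(-3))/6 = (6 + 3)/6 = (1/6)*9 = 3/2 ≈ 1.5000)
A = 106 (A = 91 + 15 = 106)
L = -5 (L = (3/2 - 4)*2 = -5/2*2 = -5)
K(u) = 106*u**2
K(L) - 1*(-44274) = 106*(-5)**2 - 1*(-44274) = 106*25 + 44274 = 2650 + 44274 = 46924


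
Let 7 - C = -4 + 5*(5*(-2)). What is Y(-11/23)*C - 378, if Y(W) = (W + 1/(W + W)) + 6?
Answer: -53103/506 ≈ -104.95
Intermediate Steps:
C = 61 (C = 7 - (-4 + 5*(5*(-2))) = 7 - (-4 + 5*(-10)) = 7 - (-4 - 50) = 7 - 1*(-54) = 7 + 54 = 61)
Y(W) = 6 + W + 1/(2*W) (Y(W) = (W + 1/(2*W)) + 6 = 6 + W + 1/(2*W))
Y(-11/23)*C - 378 = (6 - 11/23 + 1/(2*((-11/23))))*61 - 378 = (6 - 11*1/23 + 1/(2*((-11*1/23))))*61 - 378 = (6 - 11/23 + 1/(2*(-11/23)))*61 - 378 = (6 - 11/23 + (½)*(-23/11))*61 - 378 = (6 - 11/23 - 23/22)*61 - 378 = (2265/506)*61 - 378 = 138165/506 - 378 = -53103/506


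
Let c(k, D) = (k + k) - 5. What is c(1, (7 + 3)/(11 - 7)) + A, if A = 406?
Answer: 403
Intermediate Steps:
c(k, D) = -5 + 2*k (c(k, D) = 2*k - 5 = -5 + 2*k)
c(1, (7 + 3)/(11 - 7)) + A = (-5 + 2*1) + 406 = (-5 + 2) + 406 = -3 + 406 = 403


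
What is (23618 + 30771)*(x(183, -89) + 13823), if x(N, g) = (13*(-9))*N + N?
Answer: -402750545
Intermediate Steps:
x(N, g) = -116*N (x(N, g) = -117*N + N = -116*N)
(23618 + 30771)*(x(183, -89) + 13823) = (23618 + 30771)*(-116*183 + 13823) = 54389*(-21228 + 13823) = 54389*(-7405) = -402750545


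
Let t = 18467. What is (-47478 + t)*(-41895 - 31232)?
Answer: 2121487397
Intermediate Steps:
(-47478 + t)*(-41895 - 31232) = (-47478 + 18467)*(-41895 - 31232) = -29011*(-73127) = 2121487397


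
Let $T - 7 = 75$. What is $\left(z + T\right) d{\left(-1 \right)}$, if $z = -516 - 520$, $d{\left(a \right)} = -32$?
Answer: $30528$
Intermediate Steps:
$T = 82$ ($T = 7 + 75 = 82$)
$z = -1036$
$\left(z + T\right) d{\left(-1 \right)} = \left(-1036 + 82\right) \left(-32\right) = \left(-954\right) \left(-32\right) = 30528$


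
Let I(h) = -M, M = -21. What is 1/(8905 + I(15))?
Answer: 1/8926 ≈ 0.00011203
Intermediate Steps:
I(h) = 21 (I(h) = -1*(-21) = 21)
1/(8905 + I(15)) = 1/(8905 + 21) = 1/8926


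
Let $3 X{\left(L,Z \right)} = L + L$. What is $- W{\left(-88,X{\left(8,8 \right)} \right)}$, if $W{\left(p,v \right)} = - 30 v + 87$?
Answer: $73$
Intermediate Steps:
$X{\left(L,Z \right)} = \frac{2 L}{3}$ ($X{\left(L,Z \right)} = \frac{L + L}{3} = \frac{2 L}{3}$)
$W{\left(p,v \right)} = 87 - 30 v$
$- W{\left(-88,X{\left(8,8 \right)} \right)} = - (87 - 30 \cdot \frac{2}{3} \cdot 8) = - (87 - 160) = \left(-1\right) \left(-73\right) = 73$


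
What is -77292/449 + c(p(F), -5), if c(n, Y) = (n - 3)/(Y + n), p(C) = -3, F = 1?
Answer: -307821/1796 ≈ -171.39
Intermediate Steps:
c(n, Y) = (-3 + n)/(Y + n)
-77292/449 + c(p(F), -5) = -77292/449 + (-3 - 3)/(-5 - 3) = -77292/449 - 6/(-8) = -339*228/449 - ⅛*(-6) = -77292/449 + ¾ = -307821/1796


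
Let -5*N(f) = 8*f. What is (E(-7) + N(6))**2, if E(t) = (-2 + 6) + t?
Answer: 3969/25 ≈ 158.76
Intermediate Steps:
E(t) = 4 + t
N(f) = -8*f/5
(E(-7) + N(6))**2 = ((4 - 7) - 8/5*6)**2 = (-3 - 48/5)**2 = (-63/5)**2 = 3969/25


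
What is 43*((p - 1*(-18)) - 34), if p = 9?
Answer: -301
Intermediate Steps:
43*((p - 1*(-18)) - 34) = 43*((9 - 1*(-18)) - 34) = 43*((9 + 18) - 34) = 43*(27 - 34) = 43*(-7) = -301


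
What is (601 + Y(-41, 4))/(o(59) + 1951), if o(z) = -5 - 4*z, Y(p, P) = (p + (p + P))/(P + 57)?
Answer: 36583/104310 ≈ 0.35071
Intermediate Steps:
Y(p, P) = (P + 2*p)/(57 + P) (Y(p, P) = (p + (P + p))/(57 + P) = (P + 2*p)/(57 + P))
(601 + Y(-41, 4))/(o(59) + 1951) = (601 + (4 + 2*(-41))/(57 + 4))/((-5 - 4*59) + 1951) = (601 + (4 - 82)/61)/((-5 - 236) + 1951) = (601 + (1/61)*(-78))/(-241 + 1951) = (601 - 78/61)/1710 = (36583/61)*(1/1710) = 36583/104310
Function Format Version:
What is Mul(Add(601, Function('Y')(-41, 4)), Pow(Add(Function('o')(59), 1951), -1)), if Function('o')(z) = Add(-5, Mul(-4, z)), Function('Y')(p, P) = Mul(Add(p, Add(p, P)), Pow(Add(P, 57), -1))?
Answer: Rational(36583, 104310) ≈ 0.35071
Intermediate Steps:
Function('Y')(p, P) = Mul(Pow(Add(57, P), -1), Add(P, Mul(2, p))) (Function('Y')(p, P) = Mul(Add(p, Add(P, p)), Pow(Add(57, P), -1)) = Mul(Add(P, Mul(2, p)), Pow(Add(57, P), -1)) = Mul(Pow(Add(57, P), -1), Add(P, Mul(2, p))))
Mul(Add(601, Function('Y')(-41, 4)), Pow(Add(Function('o')(59), 1951), -1)) = Mul(Add(601, Mul(Pow(Add(57, 4), -1), Add(4, Mul(2, -41)))), Pow(Add(Add(-5, Mul(-4, 59)), 1951), -1)) = Mul(Add(601, Mul(Pow(61, -1), Add(4, -82))), Pow(Add(Add(-5, -236), 1951), -1)) = Mul(Add(601, Mul(Rational(1, 61), -78)), Pow(Add(-241, 1951), -1)) = Mul(Add(601, Rational(-78, 61)), Pow(1710, -1)) = Mul(Rational(36583, 61), Rational(1, 1710)) = Rational(36583, 104310)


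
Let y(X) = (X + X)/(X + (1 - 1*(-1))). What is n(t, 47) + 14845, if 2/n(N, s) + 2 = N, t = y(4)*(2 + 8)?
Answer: 252368/17 ≈ 14845.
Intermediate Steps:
y(X) = 2*X/(2 + X) (y(X) = (2*X)/(X + (1 + 1)) = (2*X)/(X + 2) = (2*X)/(2 + X) = 2*X/(2 + X))
t = 40/3 (t = (2*4/(2 + 4))*(2 + 8) = (2*4/6)*10 = (2*4*(⅙))*10 = (4/3)*10 = 40/3 ≈ 13.333)
n(N, s) = 2/(-2 + N)
n(t, 47) + 14845 = 2/(-2 + 40/3) + 14845 = 2/(34/3) + 14845 = 2*(3/34) + 14845 = 3/17 + 14845 = 252368/17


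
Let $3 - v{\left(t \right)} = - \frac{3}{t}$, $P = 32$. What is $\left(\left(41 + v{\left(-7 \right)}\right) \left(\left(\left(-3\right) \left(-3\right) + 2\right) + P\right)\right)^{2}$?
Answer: $\frac{172003225}{49} \approx 3.5103 \cdot 10^{6}$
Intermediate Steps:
$v{\left(t \right)} = 3 + \frac{3}{t}$ ($v{\left(t \right)} = 3 - - \frac{3}{t} = 3 + \frac{3}{t}$)
$\left(\left(41 + v{\left(-7 \right)}\right) \left(\left(\left(-3\right) \left(-3\right) + 2\right) + P\right)\right)^{2} = \left(\left(41 + \left(3 + \frac{3}{-7}\right)\right) \left(\left(\left(-3\right) \left(-3\right) + 2\right) + 32\right)\right)^{2} = \left(\left(41 + \left(3 + 3 \left(- \frac{1}{7}\right)\right)\right) \left(\left(9 + 2\right) + 32\right)\right)^{2} = \left(\left(41 + \left(3 - \frac{3}{7}\right)\right) \left(11 + 32\right)\right)^{2} = \left(\left(41 + \frac{18}{7}\right) 43\right)^{2} = \left(\frac{305}{7} \cdot 43\right)^{2} = \left(\frac{13115}{7}\right)^{2} = \frac{172003225}{49}$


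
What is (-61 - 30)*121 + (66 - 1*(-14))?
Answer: -10931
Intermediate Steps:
(-61 - 30)*121 + (66 - 1*(-14)) = -91*121 + (66 + 14) = -11011 + 80 = -10931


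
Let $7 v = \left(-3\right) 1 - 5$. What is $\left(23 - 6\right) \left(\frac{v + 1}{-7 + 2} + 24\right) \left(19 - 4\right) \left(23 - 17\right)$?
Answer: $\frac{257346}{7} \approx 36764.0$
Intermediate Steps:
$v = - \frac{8}{7}$ ($v = \frac{\left(-3\right) 1 - 5}{7} = \frac{-3 - 5}{7} = \frac{1}{7} \left(-8\right) = - \frac{8}{7} \approx -1.1429$)
$\left(23 - 6\right) \left(\frac{v + 1}{-7 + 2} + 24\right) \left(19 - 4\right) \left(23 - 17\right) = \left(23 - 6\right) \left(\frac{- \frac{8}{7} + 1}{-7 + 2} + 24\right) \left(19 - 4\right) \left(23 - 17\right) = \left(23 - 6\right) \left(- \frac{1}{7 \left(-5\right)} + 24\right) 15 \cdot 6 = 17 \left(\left(- \frac{1}{7}\right) \left(- \frac{1}{5}\right) + 24\right) 90 = 17 \left(\frac{1}{35} + 24\right) 90 = 17 \cdot \frac{841}{35} \cdot 90 = \frac{14297}{35} \cdot 90 = \frac{257346}{7}$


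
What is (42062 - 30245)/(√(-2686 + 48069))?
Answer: 909*√45383/3491 ≈ 55.470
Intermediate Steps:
(42062 - 30245)/(√(-2686 + 48069)) = 11817/(√45383) = 11817*(√45383/45383) = 909*√45383/3491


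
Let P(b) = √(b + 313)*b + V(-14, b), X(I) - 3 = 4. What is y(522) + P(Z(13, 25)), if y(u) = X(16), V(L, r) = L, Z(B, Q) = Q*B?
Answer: -7 + 325*√638 ≈ 8202.1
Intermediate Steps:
Z(B, Q) = B*Q
X(I) = 7 (X(I) = 3 + 4 = 7)
y(u) = 7
P(b) = -14 + b*√(313 + b) (P(b) = √(b + 313)*b - 14 = √(313 + b)*b - 14 = b*√(313 + b) - 14 = -14 + b*√(313 + b))
y(522) + P(Z(13, 25)) = 7 + (-14 + (13*25)*√(313 + 13*25)) = 7 + (-14 + 325*√(313 + 325)) = 7 + (-14 + 325*√638) = -7 + 325*√638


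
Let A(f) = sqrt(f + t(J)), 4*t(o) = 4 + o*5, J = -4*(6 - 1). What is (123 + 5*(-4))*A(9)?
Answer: 103*I*sqrt(15) ≈ 398.92*I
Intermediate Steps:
J = -20 (J = -4*5 = -20)
t(o) = 1 + 5*o/4 (t(o) = (4 + o*5)/4 = (4 + 5*o)/4 = 1 + 5*o/4)
A(f) = sqrt(-24 + f) (A(f) = sqrt(f + (1 + (5/4)*(-20))) = sqrt(f + (1 - 25)) = sqrt(f - 24) = sqrt(-24 + f))
(123 + 5*(-4))*A(9) = (123 + 5*(-4))*sqrt(-24 + 9) = (123 - 20)*sqrt(-15) = 103*(I*sqrt(15)) = 103*I*sqrt(15)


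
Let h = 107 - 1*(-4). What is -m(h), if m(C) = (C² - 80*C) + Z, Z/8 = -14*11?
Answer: -2209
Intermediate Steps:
Z = -1232 (Z = 8*(-14*11) = 8*(-154) = -1232)
h = 111 (h = 107 + 4 = 111)
m(C) = -1232 + C² - 80*C (m(C) = (C² - 80*C) - 1232 = -1232 + C² - 80*C)
-m(h) = -(-1232 + 111² - 80*111) = -(-1232 + 12321 - 8880) = -1*2209 = -2209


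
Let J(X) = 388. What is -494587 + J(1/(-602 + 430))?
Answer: -494199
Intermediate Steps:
-494587 + J(1/(-602 + 430)) = -494587 + 388 = -494199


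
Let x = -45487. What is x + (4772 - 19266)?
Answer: -59981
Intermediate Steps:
x + (4772 - 19266) = -45487 + (4772 - 19266) = -45487 - 14494 = -59981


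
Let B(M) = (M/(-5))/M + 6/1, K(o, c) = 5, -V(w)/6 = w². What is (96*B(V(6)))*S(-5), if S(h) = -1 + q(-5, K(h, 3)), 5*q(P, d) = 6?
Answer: 2784/25 ≈ 111.36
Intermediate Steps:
V(w) = -6*w²
q(P, d) = 6/5 (q(P, d) = (⅕)*6 = 6/5)
S(h) = ⅕ (S(h) = -1 + 6/5 = ⅕)
B(M) = 29/5 (B(M) = (M*(-⅕))/M + 6*1 = (-M/5)/M + 6 = -⅕ + 6 = 29/5)
(96*B(V(6)))*S(-5) = (96*(29/5))*(⅕) = (2784/5)*(⅕) = 2784/25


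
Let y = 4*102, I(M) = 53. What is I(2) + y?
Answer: 461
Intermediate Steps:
y = 408
I(2) + y = 53 + 408 = 461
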